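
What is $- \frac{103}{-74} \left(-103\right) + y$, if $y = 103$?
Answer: $- \frac{2987}{74} \approx -40.365$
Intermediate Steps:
$- \frac{103}{-74} \left(-103\right) + y = - \frac{103}{-74} \left(-103\right) + 103 = \left(-103\right) \left(- \frac{1}{74}\right) \left(-103\right) + 103 = \frac{103}{74} \left(-103\right) + 103 = - \frac{10609}{74} + 103 = - \frac{2987}{74}$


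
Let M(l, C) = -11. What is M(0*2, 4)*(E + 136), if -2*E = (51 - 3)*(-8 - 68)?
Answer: -21560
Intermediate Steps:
E = 1824 (E = -(51 - 3)*(-8 - 68)/2 = -24*(-76) = -½*(-3648) = 1824)
M(0*2, 4)*(E + 136) = -11*(1824 + 136) = -11*1960 = -21560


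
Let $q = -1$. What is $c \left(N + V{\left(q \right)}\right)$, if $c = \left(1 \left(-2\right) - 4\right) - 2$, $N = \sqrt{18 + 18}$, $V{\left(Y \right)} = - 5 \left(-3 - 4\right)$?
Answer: $-328$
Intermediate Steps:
$V{\left(Y \right)} = 35$ ($V{\left(Y \right)} = \left(-5\right) \left(-7\right) = 35$)
$N = 6$ ($N = \sqrt{36} = 6$)
$c = -8$ ($c = \left(-2 - 4\right) - 2 = -6 - 2 = -8$)
$c \left(N + V{\left(q \right)}\right) = - 8 \left(6 + 35\right) = \left(-8\right) 41 = -328$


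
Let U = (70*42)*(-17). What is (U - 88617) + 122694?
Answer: -15903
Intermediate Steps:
U = -49980 (U = 2940*(-17) = -49980)
(U - 88617) + 122694 = (-49980 - 88617) + 122694 = -138597 + 122694 = -15903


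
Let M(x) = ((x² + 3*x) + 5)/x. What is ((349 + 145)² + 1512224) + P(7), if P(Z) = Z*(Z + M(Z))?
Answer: 1756384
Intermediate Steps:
M(x) = (5 + x² + 3*x)/x
P(Z) = Z*(3 + 2*Z + 5/Z) (P(Z) = Z*(Z + (3 + Z + 5/Z)) = Z*(3 + 2*Z + 5/Z))
((349 + 145)² + 1512224) + P(7) = ((349 + 145)² + 1512224) + (5 + 7² + 7*(3 + 7)) = (494² + 1512224) + (5 + 49 + 7*10) = (244036 + 1512224) + (5 + 49 + 70) = 1756260 + 124 = 1756384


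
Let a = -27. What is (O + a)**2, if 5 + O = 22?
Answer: 100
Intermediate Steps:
O = 17 (O = -5 + 22 = 17)
(O + a)**2 = (17 - 27)**2 = (-10)**2 = 100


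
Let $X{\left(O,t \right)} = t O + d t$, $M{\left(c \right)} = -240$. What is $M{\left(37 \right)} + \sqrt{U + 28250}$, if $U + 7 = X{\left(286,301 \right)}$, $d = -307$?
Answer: $-240 + \sqrt{21922} \approx -91.939$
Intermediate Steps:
$X{\left(O,t \right)} = - 307 t + O t$ ($X{\left(O,t \right)} = t O - 307 t = O t - 307 t = - 307 t + O t$)
$U = -6328$ ($U = -7 + 301 \left(-307 + 286\right) = -7 + 301 \left(-21\right) = -7 - 6321 = -6328$)
$M{\left(37 \right)} + \sqrt{U + 28250} = -240 + \sqrt{-6328 + 28250} = -240 + \sqrt{21922}$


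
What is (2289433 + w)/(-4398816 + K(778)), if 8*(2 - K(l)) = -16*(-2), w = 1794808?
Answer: -4084241/4398818 ≈ -0.92849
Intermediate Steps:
K(l) = -2 (K(l) = 2 - (-2)*(-2) = 2 - ⅛*32 = 2 - 4 = -2)
(2289433 + w)/(-4398816 + K(778)) = (2289433 + 1794808)/(-4398816 - 2) = 4084241/(-4398818) = 4084241*(-1/4398818) = -4084241/4398818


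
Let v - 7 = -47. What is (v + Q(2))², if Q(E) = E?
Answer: 1444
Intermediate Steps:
v = -40 (v = 7 - 47 = -40)
(v + Q(2))² = (-40 + 2)² = (-38)² = 1444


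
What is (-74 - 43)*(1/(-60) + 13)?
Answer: -30381/20 ≈ -1519.1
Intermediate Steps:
(-74 - 43)*(1/(-60) + 13) = -117*(-1/60 + 13) = -117*779/60 = -30381/20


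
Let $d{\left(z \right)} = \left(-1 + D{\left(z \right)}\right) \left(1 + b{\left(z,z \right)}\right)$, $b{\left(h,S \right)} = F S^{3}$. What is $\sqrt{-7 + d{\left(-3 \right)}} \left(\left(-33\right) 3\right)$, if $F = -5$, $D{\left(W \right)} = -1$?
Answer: $- 297 i \sqrt{31} \approx - 1653.6 i$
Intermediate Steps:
$b{\left(h,S \right)} = - 5 S^{3}$
$d{\left(z \right)} = -2 + 10 z^{3}$ ($d{\left(z \right)} = \left(-1 - 1\right) \left(1 - 5 z^{3}\right) = - 2 \left(1 - 5 z^{3}\right) = -2 + 10 z^{3}$)
$\sqrt{-7 + d{\left(-3 \right)}} \left(\left(-33\right) 3\right) = \sqrt{-7 + \left(-2 + 10 \left(-3\right)^{3}\right)} \left(\left(-33\right) 3\right) = \sqrt{-7 + \left(-2 + 10 \left(-27\right)\right)} \left(-99\right) = \sqrt{-7 - 272} \left(-99\right) = \sqrt{-279} \left(-99\right) = 3 i \sqrt{31} \left(-99\right) = - 297 i \sqrt{31}$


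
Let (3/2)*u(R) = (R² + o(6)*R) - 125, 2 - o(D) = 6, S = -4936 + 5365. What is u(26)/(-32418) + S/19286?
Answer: 4080047/312606774 ≈ 0.013052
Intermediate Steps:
S = 429
o(D) = -4 (o(D) = 2 - 1*6 = 2 - 6 = -4)
u(R) = -250/3 - 8*R/3 + 2*R²/3 (u(R) = 2*((R² - 4*R) - 125)/3 = 2*(-125 + R² - 4*R)/3 = -250/3 - 8*R/3 + 2*R²/3)
u(26)/(-32418) + S/19286 = (-250/3 - 8/3*26 + (⅔)*26²)/(-32418) + 429/19286 = (-250/3 - 208/3 + (⅔)*676)*(-1/32418) + 429*(1/19286) = (-250/3 - 208/3 + 1352/3)*(-1/32418) + 429/19286 = 298*(-1/32418) + 429/19286 = -149/16209 + 429/19286 = 4080047/312606774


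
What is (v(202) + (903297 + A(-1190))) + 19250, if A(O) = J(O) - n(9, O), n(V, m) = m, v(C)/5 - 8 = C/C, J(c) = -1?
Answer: 923781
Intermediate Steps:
v(C) = 45 (v(C) = 40 + 5*(C/C) = 40 + 5*1 = 40 + 5 = 45)
A(O) = -1 - O
(v(202) + (903297 + A(-1190))) + 19250 = (45 + (903297 + (-1 - 1*(-1190)))) + 19250 = (45 + (903297 + (-1 + 1190))) + 19250 = (45 + (903297 + 1189)) + 19250 = (45 + 904486) + 19250 = 904531 + 19250 = 923781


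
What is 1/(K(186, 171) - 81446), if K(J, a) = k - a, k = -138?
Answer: -1/81755 ≈ -1.2232e-5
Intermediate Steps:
K(J, a) = -138 - a
1/(K(186, 171) - 81446) = 1/((-138 - 1*171) - 81446) = 1/((-138 - 171) - 81446) = 1/(-309 - 81446) = 1/(-81755) = -1/81755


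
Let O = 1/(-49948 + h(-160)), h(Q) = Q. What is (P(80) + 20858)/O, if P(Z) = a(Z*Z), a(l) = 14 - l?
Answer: -725162976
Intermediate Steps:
O = -1/50108 (O = 1/(-49948 - 160) = 1/(-50108) = -1/50108 ≈ -1.9957e-5)
P(Z) = 14 - Z² (P(Z) = 14 - Z*Z = 14 - Z²)
(P(80) + 20858)/O = ((14 - 1*80²) + 20858)/(-1/50108) = ((14 - 1*6400) + 20858)*(-50108) = ((14 - 6400) + 20858)*(-50108) = (-6386 + 20858)*(-50108) = 14472*(-50108) = -725162976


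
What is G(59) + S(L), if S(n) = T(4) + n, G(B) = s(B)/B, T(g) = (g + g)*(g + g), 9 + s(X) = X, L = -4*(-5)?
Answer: 5006/59 ≈ 84.847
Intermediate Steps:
L = 20
s(X) = -9 + X
T(g) = 4*g**2 (T(g) = (2*g)*(2*g) = 4*g**2)
G(B) = (-9 + B)/B
S(n) = 64 + n (S(n) = 4*4**2 + n = 4*16 + n = 64 + n)
G(59) + S(L) = (-9 + 59)/59 + (64 + 20) = (1/59)*50 + 84 = 50/59 + 84 = 5006/59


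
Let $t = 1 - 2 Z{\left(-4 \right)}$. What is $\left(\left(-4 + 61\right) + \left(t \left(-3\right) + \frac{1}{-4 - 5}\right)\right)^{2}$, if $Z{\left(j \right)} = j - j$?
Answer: $\frac{235225}{81} \approx 2904.0$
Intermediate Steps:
$Z{\left(j \right)} = 0$
$t = 1$ ($t = 1 - 0 = 1 + 0 = 1$)
$\left(\left(-4 + 61\right) + \left(t \left(-3\right) + \frac{1}{-4 - 5}\right)\right)^{2} = \left(\left(-4 + 61\right) + \left(1 \left(-3\right) + \frac{1}{-4 - 5}\right)\right)^{2} = \left(57 - \left(3 - \frac{1}{-9}\right)\right)^{2} = \left(57 - \frac{28}{9}\right)^{2} = \left(\frac{485}{9}\right)^{2} = \frac{235225}{81}$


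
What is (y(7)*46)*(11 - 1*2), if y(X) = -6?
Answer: -2484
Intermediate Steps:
(y(7)*46)*(11 - 1*2) = (-6*46)*(11 - 1*2) = -276*(11 - 2) = -276*9 = -2484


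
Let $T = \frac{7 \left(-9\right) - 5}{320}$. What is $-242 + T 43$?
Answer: $- \frac{20091}{80} \approx -251.14$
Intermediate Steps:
$T = - \frac{17}{80}$ ($T = \left(-63 - 5\right) \frac{1}{320} = \left(-68\right) \frac{1}{320} = - \frac{17}{80} \approx -0.2125$)
$-242 + T 43 = -242 - \frac{731}{80} = - \frac{20091}{80}$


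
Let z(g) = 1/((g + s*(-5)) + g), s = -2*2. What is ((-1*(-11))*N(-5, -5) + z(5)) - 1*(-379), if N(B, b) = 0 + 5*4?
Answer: 17971/30 ≈ 599.03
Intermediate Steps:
s = -4
N(B, b) = 20 (N(B, b) = 0 + 20 = 20)
z(g) = 1/(20 + 2*g) (z(g) = 1/((g - 4*(-5)) + g) = 1/((g + 20) + g) = 1/((20 + g) + g) = 1/(20 + 2*g))
((-1*(-11))*N(-5, -5) + z(5)) - 1*(-379) = (-1*(-11)*20 + 1/(2*(10 + 5))) - 1*(-379) = (11*20 + (½)/15) + 379 = (220 + (½)*(1/15)) + 379 = (220 + 1/30) + 379 = 6601/30 + 379 = 17971/30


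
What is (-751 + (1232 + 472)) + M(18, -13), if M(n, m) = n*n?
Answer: 1277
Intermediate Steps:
M(n, m) = n**2
(-751 + (1232 + 472)) + M(18, -13) = (-751 + (1232 + 472)) + 18**2 = (-751 + 1704) + 324 = 953 + 324 = 1277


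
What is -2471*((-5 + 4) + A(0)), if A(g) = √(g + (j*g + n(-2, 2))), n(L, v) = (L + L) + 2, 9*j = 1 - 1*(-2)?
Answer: 2471 - 2471*I*√2 ≈ 2471.0 - 3494.5*I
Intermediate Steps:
j = ⅓ (j = (1 - 1*(-2))/9 = (1 + 2)/9 = (⅑)*3 = ⅓ ≈ 0.33333)
n(L, v) = 2 + 2*L (n(L, v) = 2*L + 2 = 2 + 2*L)
A(g) = √(-2 + 4*g/3) (A(g) = √(g + (g/3 + (2 + 2*(-2)))) = √(g + (g/3 + (2 - 4))) = √(g + (g/3 - 2)) = √(g + (-2 + g/3)) = √(-2 + 4*g/3))
-2471*((-5 + 4) + A(0)) = -2471*((-5 + 4) + √(-18 + 12*0)/3) = -2471*(-1 + √(-18 + 0)/3) = -2471*(-1 + √(-18)/3) = -2471*(-1 + (3*I*√2)/3) = -2471*(-1 + I*√2) = 2471 - 2471*I*√2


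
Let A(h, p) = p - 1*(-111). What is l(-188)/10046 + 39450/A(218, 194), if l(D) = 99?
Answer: 79268979/612806 ≈ 129.35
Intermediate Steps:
A(h, p) = 111 + p (A(h, p) = p + 111 = 111 + p)
l(-188)/10046 + 39450/A(218, 194) = 99/10046 + 39450/(111 + 194) = 99*(1/10046) + 39450/305 = 99/10046 + 39450*(1/305) = 99/10046 + 7890/61 = 79268979/612806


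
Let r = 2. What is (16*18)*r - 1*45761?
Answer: -45185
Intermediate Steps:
(16*18)*r - 1*45761 = (16*18)*2 - 1*45761 = 288*2 - 45761 = 576 - 45761 = -45185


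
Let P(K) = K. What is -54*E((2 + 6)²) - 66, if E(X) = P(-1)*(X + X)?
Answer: 6846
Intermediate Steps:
E(X) = -2*X (E(X) = -(X + X) = -2*X)
-54*E((2 + 6)²) - 66 = -(-108)*(2 + 6)² - 66 = -(-108)*8² - 66 = -(-108)*64 - 66 = -54*(-128) - 66 = 6912 - 66 = 6846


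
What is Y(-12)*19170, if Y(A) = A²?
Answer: 2760480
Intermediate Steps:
Y(-12)*19170 = (-12)²*19170 = 144*19170 = 2760480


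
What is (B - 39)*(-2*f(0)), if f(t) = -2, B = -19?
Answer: -232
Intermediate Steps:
(B - 39)*(-2*f(0)) = (-19 - 39)*(-2*(-2)) = -58*4 = -232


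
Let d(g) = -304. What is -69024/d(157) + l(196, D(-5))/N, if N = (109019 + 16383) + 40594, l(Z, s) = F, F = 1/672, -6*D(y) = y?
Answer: 481223731987/2119436928 ≈ 227.05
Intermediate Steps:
D(y) = -y/6
F = 1/672 ≈ 0.0014881
l(Z, s) = 1/672
N = 165996 (N = 125402 + 40594 = 165996)
-69024/d(157) + l(196, D(-5))/N = -69024/(-304) + (1/672)/165996 = -69024*(-1/304) + (1/672)*(1/165996) = 4314/19 + 1/111549312 = 481223731987/2119436928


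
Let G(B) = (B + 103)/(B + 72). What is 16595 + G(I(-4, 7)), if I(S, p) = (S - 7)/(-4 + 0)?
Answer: 4962328/299 ≈ 16596.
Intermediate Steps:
I(S, p) = 7/4 - S/4 (I(S, p) = (-7 + S)/(-4) = (-7 + S)*(-¼) = 7/4 - S/4)
G(B) = (103 + B)/(72 + B)
16595 + G(I(-4, 7)) = 16595 + (103 + (7/4 - ¼*(-4)))/(72 + (7/4 - ¼*(-4))) = 16595 + (103 + (7/4 + 1))/(72 + (7/4 + 1)) = 16595 + (103 + 11/4)/(72 + 11/4) = 16595 + (423/4)/(299/4) = 16595 + (4/299)*(423/4) = 16595 + 423/299 = 4962328/299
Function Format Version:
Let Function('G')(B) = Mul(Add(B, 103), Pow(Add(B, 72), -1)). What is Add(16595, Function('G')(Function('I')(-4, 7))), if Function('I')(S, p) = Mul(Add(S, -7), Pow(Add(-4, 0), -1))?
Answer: Rational(4962328, 299) ≈ 16596.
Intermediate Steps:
Function('I')(S, p) = Add(Rational(7, 4), Mul(Rational(-1, 4), S)) (Function('I')(S, p) = Mul(Add(-7, S), Pow(-4, -1)) = Mul(Add(-7, S), Rational(-1, 4)) = Add(Rational(7, 4), Mul(Rational(-1, 4), S)))
Function('G')(B) = Mul(Pow(Add(72, B), -1), Add(103, B)) (Function('G')(B) = Mul(Add(103, B), Pow(Add(72, B), -1)) = Mul(Pow(Add(72, B), -1), Add(103, B)))
Add(16595, Function('G')(Function('I')(-4, 7))) = Add(16595, Mul(Pow(Add(72, Add(Rational(7, 4), Mul(Rational(-1, 4), -4))), -1), Add(103, Add(Rational(7, 4), Mul(Rational(-1, 4), -4))))) = Add(16595, Mul(Pow(Add(72, Add(Rational(7, 4), 1)), -1), Add(103, Add(Rational(7, 4), 1)))) = Add(16595, Mul(Pow(Add(72, Rational(11, 4)), -1), Add(103, Rational(11, 4)))) = Add(16595, Mul(Pow(Rational(299, 4), -1), Rational(423, 4))) = Add(16595, Mul(Rational(4, 299), Rational(423, 4))) = Add(16595, Rational(423, 299)) = Rational(4962328, 299)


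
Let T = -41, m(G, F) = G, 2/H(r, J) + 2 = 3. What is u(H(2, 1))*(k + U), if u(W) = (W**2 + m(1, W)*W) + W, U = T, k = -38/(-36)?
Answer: -2876/9 ≈ -319.56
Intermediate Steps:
H(r, J) = 2 (H(r, J) = 2/(-2 + 3) = 2/1 = 2*1 = 2)
k = 19/18 (k = -38*(-1/36) = 19/18 ≈ 1.0556)
U = -41
u(W) = W**2 + 2*W (u(W) = (W**2 + 1*W) + W = (W**2 + W) + W = (W + W**2) + W = W**2 + 2*W)
u(H(2, 1))*(k + U) = (2*(2 + 2))*(19/18 - 41) = (2*4)*(-719/18) = 8*(-719/18) = -2876/9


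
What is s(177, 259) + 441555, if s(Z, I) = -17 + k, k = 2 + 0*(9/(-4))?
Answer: 441540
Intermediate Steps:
k = 2 (k = 2 + 0*(9*(-¼)) = 2 + 0*(-9/4) = 2 + 0 = 2)
s(Z, I) = -15 (s(Z, I) = -17 + 2 = -15)
s(177, 259) + 441555 = -15 + 441555 = 441540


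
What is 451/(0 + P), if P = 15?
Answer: 451/15 ≈ 30.067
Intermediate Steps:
451/(0 + P) = 451/(0 + 15) = 451/15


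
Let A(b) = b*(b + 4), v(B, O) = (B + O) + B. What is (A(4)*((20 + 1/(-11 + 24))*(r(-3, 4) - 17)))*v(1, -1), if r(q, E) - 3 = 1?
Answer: -8352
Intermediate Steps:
v(B, O) = O + 2*B
r(q, E) = 4 (r(q, E) = 3 + 1 = 4)
A(b) = b*(4 + b)
(A(4)*((20 + 1/(-11 + 24))*(r(-3, 4) - 17)))*v(1, -1) = ((4*(4 + 4))*((20 + 1/(-11 + 24))*(4 - 17)))*(-1 + 2*1) = ((4*8)*((20 + 1/13)*(-13)))*(-1 + 2) = (32*((20 + 1/13)*(-13)))*1 = (32*((261/13)*(-13)))*1 = (32*(-261))*1 = -8352*1 = -8352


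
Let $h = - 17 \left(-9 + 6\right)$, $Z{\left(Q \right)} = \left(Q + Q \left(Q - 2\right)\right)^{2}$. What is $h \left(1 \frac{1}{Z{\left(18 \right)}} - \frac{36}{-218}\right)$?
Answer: $\frac{1685557}{200124} \approx 8.4226$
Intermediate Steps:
$Z{\left(Q \right)} = \left(Q + Q \left(-2 + Q\right)\right)^{2}$
$h = 51$ ($h = \left(-17\right) \left(-3\right) = 51$)
$h \left(1 \frac{1}{Z{\left(18 \right)}} - \frac{36}{-218}\right) = 51 \left(1 \frac{1}{18^{2} \left(-1 + 18\right)^{2}} - \frac{36}{-218}\right) = 51 \left(1 \frac{1}{324 \cdot 17^{2}} - - \frac{18}{109}\right) = 51 \left(1 \frac{1}{324 \cdot 289} + \frac{18}{109}\right) = 51 \left(1 \cdot \frac{1}{93636} + \frac{18}{109}\right) = 51 \left(\frac{1}{93636} + \frac{18}{109}\right) = 51 \cdot \frac{1685557}{10206324} = \frac{1685557}{200124}$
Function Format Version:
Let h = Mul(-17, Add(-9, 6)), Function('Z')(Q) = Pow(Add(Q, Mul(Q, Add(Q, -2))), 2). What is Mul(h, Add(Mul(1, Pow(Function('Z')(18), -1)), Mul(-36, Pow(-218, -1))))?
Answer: Rational(1685557, 200124) ≈ 8.4226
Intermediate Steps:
Function('Z')(Q) = Pow(Add(Q, Mul(Q, Add(-2, Q))), 2)
h = 51 (h = Mul(-17, -3) = 51)
Mul(h, Add(Mul(1, Pow(Function('Z')(18), -1)), Mul(-36, Pow(-218, -1)))) = Mul(51, Add(Mul(1, Pow(Mul(Pow(18, 2), Pow(Add(-1, 18), 2)), -1)), Mul(-36, Pow(-218, -1)))) = Mul(51, Add(Mul(1, Pow(Mul(324, Pow(17, 2)), -1)), Mul(-36, Rational(-1, 218)))) = Mul(51, Add(Mul(1, Pow(Mul(324, 289), -1)), Rational(18, 109))) = Mul(51, Add(Mul(1, Pow(93636, -1)), Rational(18, 109))) = Mul(51, Add(Mul(1, Rational(1, 93636)), Rational(18, 109))) = Mul(51, Add(Rational(1, 93636), Rational(18, 109))) = Mul(51, Rational(1685557, 10206324)) = Rational(1685557, 200124)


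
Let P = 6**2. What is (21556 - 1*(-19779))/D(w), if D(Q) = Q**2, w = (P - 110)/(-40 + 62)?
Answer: 5001535/1369 ≈ 3653.4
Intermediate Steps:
P = 36
w = -37/11 (w = (36 - 110)/(-40 + 62) = -74/22 = -74*1/22 = -37/11 ≈ -3.3636)
(21556 - 1*(-19779))/D(w) = (21556 - 1*(-19779))/((-37/11)**2) = (21556 + 19779)/(1369/121) = 41335*(121/1369) = 5001535/1369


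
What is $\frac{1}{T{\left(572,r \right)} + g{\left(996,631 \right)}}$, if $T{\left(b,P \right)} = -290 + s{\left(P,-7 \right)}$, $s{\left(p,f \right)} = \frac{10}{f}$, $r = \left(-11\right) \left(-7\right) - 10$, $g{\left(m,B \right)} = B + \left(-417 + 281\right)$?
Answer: $\frac{7}{1425} \approx 0.0049123$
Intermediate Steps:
$g{\left(m,B \right)} = -136 + B$ ($g{\left(m,B \right)} = B - 136 = -136 + B$)
$r = 67$ ($r = 77 - 10 = 67$)
$T{\left(b,P \right)} = - \frac{2040}{7}$ ($T{\left(b,P \right)} = -290 + \frac{10}{-7} = -290 + 10 \left(- \frac{1}{7}\right) = -290 - \frac{10}{7} = - \frac{2040}{7}$)
$\frac{1}{T{\left(572,r \right)} + g{\left(996,631 \right)}} = \frac{1}{- \frac{2040}{7} + \left(-136 + 631\right)} = \frac{1}{- \frac{2040}{7} + 495} = \frac{1}{\frac{1425}{7}} = \frac{7}{1425}$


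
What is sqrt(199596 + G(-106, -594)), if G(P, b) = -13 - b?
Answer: sqrt(200177) ≈ 447.41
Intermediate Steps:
sqrt(199596 + G(-106, -594)) = sqrt(199596 + (-13 - 1*(-594))) = sqrt(199596 + (-13 + 594)) = sqrt(199596 + 581) = sqrt(200177)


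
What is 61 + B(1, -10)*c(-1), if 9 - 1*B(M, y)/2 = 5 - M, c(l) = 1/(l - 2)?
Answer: 173/3 ≈ 57.667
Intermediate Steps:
c(l) = 1/(-2 + l)
B(M, y) = 8 + 2*M (B(M, y) = 18 - 2*(5 - M) = 18 + (-10 + 2*M) = 8 + 2*M)
61 + B(1, -10)*c(-1) = 61 + (8 + 2*1)/(-2 - 1) = 61 + (8 + 2)/(-3) = 61 + 10*(-⅓) = 61 - 10/3 = 173/3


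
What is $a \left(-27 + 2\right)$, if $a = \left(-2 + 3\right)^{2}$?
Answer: $-25$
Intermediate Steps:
$a = 1$ ($a = 1^{2} = 1$)
$a \left(-27 + 2\right) = 1 \left(-27 + 2\right) = 1 \left(-25\right) = -25$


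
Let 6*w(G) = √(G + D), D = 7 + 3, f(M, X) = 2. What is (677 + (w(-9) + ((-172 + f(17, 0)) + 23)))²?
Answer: 10118761/36 ≈ 2.8108e+5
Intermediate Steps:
D = 10
w(G) = √(10 + G)/6 (w(G) = √(G + 10)/6 = √(10 + G)/6)
(677 + (w(-9) + ((-172 + f(17, 0)) + 23)))² = (677 + (√(10 - 9)/6 + ((-172 + 2) + 23)))² = (677 + (√1/6 + (-170 + 23)))² = (677 + ((⅙)*1 - 147))² = (677 + (⅙ - 147))² = (677 - 881/6)² = (3181/6)² = 10118761/36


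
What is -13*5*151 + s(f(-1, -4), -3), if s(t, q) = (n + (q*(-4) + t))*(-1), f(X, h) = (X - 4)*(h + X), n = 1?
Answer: -9853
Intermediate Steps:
f(X, h) = (-4 + X)*(X + h)
s(t, q) = -1 - t + 4*q (s(t, q) = (1 + (q*(-4) + t))*(-1) = (1 + (-4*q + t))*(-1) = (1 + (t - 4*q))*(-1) = (1 + t - 4*q)*(-1) = -1 - t + 4*q)
-13*5*151 + s(f(-1, -4), -3) = -13*5*151 + (-1 - ((-1)**2 - 4*(-1) - 4*(-4) - 1*(-4)) + 4*(-3)) = -65*151 + (-1 - (1 + 4 + 16 + 4) - 12) = -9815 + (-1 - 1*25 - 12) = -9815 + (-1 - 25 - 12) = -9815 - 38 = -9853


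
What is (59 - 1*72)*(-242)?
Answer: 3146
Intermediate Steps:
(59 - 1*72)*(-242) = (59 - 72)*(-242) = -13*(-242) = 3146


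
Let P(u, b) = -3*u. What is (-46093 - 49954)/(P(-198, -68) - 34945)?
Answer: 96047/34351 ≈ 2.7960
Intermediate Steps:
(-46093 - 49954)/(P(-198, -68) - 34945) = (-46093 - 49954)/(-3*(-198) - 34945) = -96047/(594 - 34945) = -96047/(-34351) = -96047*(-1/34351) = 96047/34351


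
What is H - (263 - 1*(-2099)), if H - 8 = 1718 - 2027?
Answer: -2663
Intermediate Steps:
H = -301 (H = 8 + (1718 - 2027) = 8 - 309 = -301)
H - (263 - 1*(-2099)) = -301 - (263 - 1*(-2099)) = -301 - (263 + 2099) = -301 - 1*2362 = -301 - 2362 = -2663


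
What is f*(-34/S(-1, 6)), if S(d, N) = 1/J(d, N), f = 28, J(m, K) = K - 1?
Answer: -4760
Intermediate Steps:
J(m, K) = -1 + K
S(d, N) = 1/(-1 + N)
f*(-34/S(-1, 6)) = 28*(-34/(1/(-1 + 6))) = 28*(-34/(1/5)) = 28*(-34/1/5) = 28*(-34*5) = 28*(-170) = -4760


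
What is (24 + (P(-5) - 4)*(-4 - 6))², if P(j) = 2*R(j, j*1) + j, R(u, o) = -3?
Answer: 30276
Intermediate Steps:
P(j) = -6 + j (P(j) = 2*(-3) + j = -6 + j)
(24 + (P(-5) - 4)*(-4 - 6))² = (24 + ((-6 - 5) - 4)*(-4 - 6))² = (24 + (-11 - 4)*(-10))² = (24 - 15*(-10))² = (24 + 150)² = 174² = 30276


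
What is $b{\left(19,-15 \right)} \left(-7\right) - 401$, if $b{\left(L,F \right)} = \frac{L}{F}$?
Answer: $- \frac{5882}{15} \approx -392.13$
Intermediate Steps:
$b{\left(19,-15 \right)} \left(-7\right) - 401 = \frac{19}{-15} \left(-7\right) - 401 = 19 \left(- \frac{1}{15}\right) \left(-7\right) - 401 = \left(- \frac{19}{15}\right) \left(-7\right) - 401 = \frac{133}{15} - 401 = - \frac{5882}{15}$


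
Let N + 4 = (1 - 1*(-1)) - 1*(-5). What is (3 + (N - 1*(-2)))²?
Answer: 64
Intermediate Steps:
N = 3 (N = -4 + ((1 - 1*(-1)) - 1*(-5)) = -4 + ((1 + 1) + 5) = -4 + (2 + 5) = -4 + 7 = 3)
(3 + (N - 1*(-2)))² = (3 + (3 - 1*(-2)))² = (3 + (3 + 2))² = (3 + 5)² = 8² = 64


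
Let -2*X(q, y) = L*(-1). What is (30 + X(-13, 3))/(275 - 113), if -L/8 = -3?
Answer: 7/27 ≈ 0.25926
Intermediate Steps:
L = 24 (L = -8*(-3) = 24)
X(q, y) = 12 (X(q, y) = -12*(-1) = -½*(-24) = 12)
(30 + X(-13, 3))/(275 - 113) = (30 + 12)/(275 - 113) = 42/162 = 42*(1/162) = 7/27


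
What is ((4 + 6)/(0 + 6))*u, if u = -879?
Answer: -1465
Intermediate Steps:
((4 + 6)/(0 + 6))*u = ((4 + 6)/(0 + 6))*(-879) = (10/6)*(-879) = (10*(⅙))*(-879) = (5/3)*(-879) = -1465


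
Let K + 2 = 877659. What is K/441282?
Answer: 877657/441282 ≈ 1.9889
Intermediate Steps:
K = 877657 (K = -2 + 877659 = 877657)
K/441282 = 877657/441282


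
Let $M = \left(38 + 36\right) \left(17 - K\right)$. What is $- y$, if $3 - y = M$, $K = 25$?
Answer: $-595$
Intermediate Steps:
$M = -592$ ($M = \left(38 + 36\right) \left(17 - 25\right) = 74 \left(17 - 25\right) = 74 \left(-8\right) = -592$)
$y = 595$ ($y = 3 - -592 = 3 + 592 = 595$)
$- y = \left(-1\right) 595 = -595$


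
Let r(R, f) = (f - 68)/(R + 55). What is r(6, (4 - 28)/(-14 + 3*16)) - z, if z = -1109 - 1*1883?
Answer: 3101536/1037 ≈ 2990.9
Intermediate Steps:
z = -2992 (z = -1109 - 1883 = -2992)
r(R, f) = (-68 + f)/(55 + R)
r(6, (4 - 28)/(-14 + 3*16)) - z = (-68 + (4 - 28)/(-14 + 3*16))/(55 + 6) - 1*(-2992) = (-68 - 24/(-14 + 48))/61 + 2992 = (-68 - 24/34)/61 + 2992 = (-68 - 24*1/34)/61 + 2992 = (-68 - 12/17)/61 + 2992 = (1/61)*(-1168/17) + 2992 = -1168/1037 + 2992 = 3101536/1037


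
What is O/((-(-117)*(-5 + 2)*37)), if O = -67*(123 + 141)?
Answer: 5896/4329 ≈ 1.3620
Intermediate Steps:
O = -17688 (O = -67*264 = -17688)
O/((-(-117)*(-5 + 2)*37)) = -17688*1/(4329*(-5 + 2)) = -17688/(-(-117)*(-3)*37) = -17688/(-39*9*37) = -17688/((-351*37)) = -17688/(-12987) = -17688*(-1/12987) = 5896/4329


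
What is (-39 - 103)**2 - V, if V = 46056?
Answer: -25892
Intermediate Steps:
(-39 - 103)**2 - V = (-39 - 103)**2 - 1*46056 = (-142)**2 - 46056 = 20164 - 46056 = -25892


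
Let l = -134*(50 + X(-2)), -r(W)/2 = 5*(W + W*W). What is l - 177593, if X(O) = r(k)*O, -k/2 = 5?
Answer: -425493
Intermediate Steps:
k = -10 (k = -2*5 = -10)
r(W) = -10*W - 10*W**2 (r(W) = -10*(W + W*W) = -10*(W + W**2) = -2*(5*W + 5*W**2) = -10*W - 10*W**2)
X(O) = -900*O (X(O) = (-10*(-10)*(1 - 10))*O = (-10*(-10)*(-9))*O = -900*O)
l = -247900 (l = -134*(50 - 900*(-2)) = -134*(50 + 1800) = -134*1850 = -247900)
l - 177593 = -247900 - 177593 = -425493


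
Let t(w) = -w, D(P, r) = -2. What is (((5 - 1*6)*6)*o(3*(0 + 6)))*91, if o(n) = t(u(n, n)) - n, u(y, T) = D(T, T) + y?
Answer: 18564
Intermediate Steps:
u(y, T) = -2 + y
o(n) = 2 - 2*n (o(n) = -(-2 + n) - n = (2 - n) - n = 2 - 2*n)
(((5 - 1*6)*6)*o(3*(0 + 6)))*91 = (((5 - 1*6)*6)*(2 - 6*(0 + 6)))*91 = (((5 - 6)*6)*(2 - 6*6))*91 = ((-1*6)*(2 - 2*18))*91 = -6*(2 - 36)*91 = -6*(-34)*91 = 204*91 = 18564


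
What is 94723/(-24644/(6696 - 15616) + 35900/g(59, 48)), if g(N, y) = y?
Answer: 1267393740/10044091 ≈ 126.18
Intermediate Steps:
94723/(-24644/(6696 - 15616) + 35900/g(59, 48)) = 94723/(-24644/(6696 - 15616) + 35900/48) = 94723/(-24644/(-8920) + 35900*(1/48)) = 94723/(-24644*(-1/8920) + 8975/12) = 94723/(6161/2230 + 8975/12) = 94723/(10044091/13380) = 94723*(13380/10044091) = 1267393740/10044091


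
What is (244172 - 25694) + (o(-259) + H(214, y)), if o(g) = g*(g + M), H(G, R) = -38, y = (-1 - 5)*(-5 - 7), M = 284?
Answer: 211965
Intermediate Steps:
y = 72 (y = -6*(-12) = 72)
o(g) = g*(284 + g) (o(g) = g*(g + 284) = g*(284 + g))
(244172 - 25694) + (o(-259) + H(214, y)) = (244172 - 25694) + (-259*(284 - 259) - 38) = 218478 + (-259*25 - 38) = 218478 + (-6475 - 38) = 218478 - 6513 = 211965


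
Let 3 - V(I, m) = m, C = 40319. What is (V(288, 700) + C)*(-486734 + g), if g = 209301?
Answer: -10992450326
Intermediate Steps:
V(I, m) = 3 - m
(V(288, 700) + C)*(-486734 + g) = ((3 - 1*700) + 40319)*(-486734 + 209301) = ((3 - 700) + 40319)*(-277433) = (-697 + 40319)*(-277433) = 39622*(-277433) = -10992450326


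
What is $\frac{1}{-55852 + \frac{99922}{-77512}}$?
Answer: $- \frac{38756}{2164650073} \approx -1.7904 \cdot 10^{-5}$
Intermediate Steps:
$\frac{1}{-55852 + \frac{99922}{-77512}} = \frac{1}{-55852 + 99922 \left(- \frac{1}{77512}\right)} = \frac{1}{-55852 - \frac{49961}{38756}} = \frac{1}{- \frac{2164650073}{38756}} = - \frac{38756}{2164650073}$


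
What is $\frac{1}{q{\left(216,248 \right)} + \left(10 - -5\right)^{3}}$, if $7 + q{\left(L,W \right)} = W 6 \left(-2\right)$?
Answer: $\frac{1}{392} \approx 0.002551$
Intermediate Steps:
$q{\left(L,W \right)} = -7 - 12 W$ ($q{\left(L,W \right)} = -7 + W 6 \left(-2\right) = -7 + 6 W \left(-2\right) = -7 - 12 W$)
$\frac{1}{q{\left(216,248 \right)} + \left(10 - -5\right)^{3}} = \frac{1}{\left(-7 - 2976\right) + \left(10 - -5\right)^{3}} = \frac{1}{\left(-7 - 2976\right) + \left(10 + 5\right)^{3}} = \frac{1}{-2983 + 15^{3}} = \frac{1}{-2983 + 3375} = \frac{1}{392}$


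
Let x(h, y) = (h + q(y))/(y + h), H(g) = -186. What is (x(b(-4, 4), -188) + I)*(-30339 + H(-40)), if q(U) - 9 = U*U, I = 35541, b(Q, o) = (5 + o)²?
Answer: -115001502825/107 ≈ -1.0748e+9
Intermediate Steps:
q(U) = 9 + U² (q(U) = 9 + U*U = 9 + U²)
x(h, y) = (9 + h + y²)/(h + y) (x(h, y) = (h + (9 + y²))/(y + h) = (9 + h + y²)/(h + y))
(x(b(-4, 4), -188) + I)*(-30339 + H(-40)) = ((9 + (5 + 4)² + (-188)²)/((5 + 4)² - 188) + 35541)*(-30339 - 186) = ((9 + 9² + 35344)/(9² - 188) + 35541)*(-30525) = ((9 + 81 + 35344)/(81 - 188) + 35541)*(-30525) = (35434/(-107) + 35541)*(-30525) = (-1/107*35434 + 35541)*(-30525) = (-35434/107 + 35541)*(-30525) = (3767453/107)*(-30525) = -115001502825/107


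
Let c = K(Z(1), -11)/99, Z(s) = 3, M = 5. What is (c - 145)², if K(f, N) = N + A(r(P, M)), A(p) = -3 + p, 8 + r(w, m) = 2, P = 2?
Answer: 206640625/9801 ≈ 21084.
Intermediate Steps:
r(w, m) = -6 (r(w, m) = -8 + 2 = -6)
K(f, N) = -9 + N (K(f, N) = N + (-3 - 6) = N - 9 = -9 + N)
c = -20/99 (c = (-9 - 11)/99 = -20*1/99 = -20/99 ≈ -0.20202)
(c - 145)² = (-20/99 - 145)² = (-14375/99)² = 206640625/9801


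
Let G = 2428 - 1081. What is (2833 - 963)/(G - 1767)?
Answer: -187/42 ≈ -4.4524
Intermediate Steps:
G = 1347
(2833 - 963)/(G - 1767) = (2833 - 963)/(1347 - 1767) = 1870/(-420) = 1870*(-1/420) = -187/42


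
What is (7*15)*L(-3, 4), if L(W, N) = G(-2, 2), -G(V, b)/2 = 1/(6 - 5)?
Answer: -210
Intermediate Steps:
G(V, b) = -2 (G(V, b) = -2/(6 - 5) = -2/1 = -2*1 = -2)
L(W, N) = -2
(7*15)*L(-3, 4) = (7*15)*(-2) = 105*(-2) = -210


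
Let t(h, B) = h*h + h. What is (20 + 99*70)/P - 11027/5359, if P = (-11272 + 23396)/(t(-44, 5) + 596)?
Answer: 23132998263/16243129 ≈ 1424.2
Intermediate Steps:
t(h, B) = h + h² (t(h, B) = h² + h = h + h²)
P = 3031/622 (P = (-11272 + 23396)/(-44*(1 - 44) + 596) = 12124/(-44*(-43) + 596) = 12124/(1892 + 596) = 12124/2488 = 12124*(1/2488) = 3031/622 ≈ 4.8730)
(20 + 99*70)/P - 11027/5359 = (20 + 99*70)/(3031/622) - 11027/5359 = (20 + 6930)*(622/3031) - 11027*1/5359 = 6950*(622/3031) - 11027/5359 = 4322900/3031 - 11027/5359 = 23132998263/16243129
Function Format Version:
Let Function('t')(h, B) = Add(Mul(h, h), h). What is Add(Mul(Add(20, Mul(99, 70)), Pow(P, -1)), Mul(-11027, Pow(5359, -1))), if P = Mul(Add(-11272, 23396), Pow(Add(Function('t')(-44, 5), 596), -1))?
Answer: Rational(23132998263, 16243129) ≈ 1424.2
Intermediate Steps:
Function('t')(h, B) = Add(h, Pow(h, 2)) (Function('t')(h, B) = Add(Pow(h, 2), h) = Add(h, Pow(h, 2)))
P = Rational(3031, 622) (P = Mul(Add(-11272, 23396), Pow(Add(Mul(-44, Add(1, -44)), 596), -1)) = Mul(12124, Pow(Add(Mul(-44, -43), 596), -1)) = Mul(12124, Pow(Add(1892, 596), -1)) = Mul(12124, Pow(2488, -1)) = Mul(12124, Rational(1, 2488)) = Rational(3031, 622) ≈ 4.8730)
Add(Mul(Add(20, Mul(99, 70)), Pow(P, -1)), Mul(-11027, Pow(5359, -1))) = Add(Mul(Add(20, Mul(99, 70)), Pow(Rational(3031, 622), -1)), Mul(-11027, Pow(5359, -1))) = Add(Mul(Add(20, 6930), Rational(622, 3031)), Mul(-11027, Rational(1, 5359))) = Add(Mul(6950, Rational(622, 3031)), Rational(-11027, 5359)) = Add(Rational(4322900, 3031), Rational(-11027, 5359)) = Rational(23132998263, 16243129)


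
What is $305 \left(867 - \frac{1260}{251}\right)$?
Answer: $\frac{65988885}{251} \approx 2.629 \cdot 10^{5}$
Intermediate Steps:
$305 \left(867 - \frac{1260}{251}\right) = 305 \cdot \frac{216357}{251} = \frac{65988885}{251}$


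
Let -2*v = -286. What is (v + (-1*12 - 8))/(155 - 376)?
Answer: -123/221 ≈ -0.55656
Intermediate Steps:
v = 143 (v = -½*(-286) = 143)
(v + (-1*12 - 8))/(155 - 376) = (143 + (-1*12 - 8))/(155 - 376) = (143 + (-12 - 8))/(-221) = (143 - 20)*(-1/221) = 123*(-1/221) = -123/221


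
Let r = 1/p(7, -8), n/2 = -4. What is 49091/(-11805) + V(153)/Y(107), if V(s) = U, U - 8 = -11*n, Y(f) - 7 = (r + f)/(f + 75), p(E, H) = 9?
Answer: 124611151/14673615 ≈ 8.4922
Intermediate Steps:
n = -8 (n = 2*(-4) = -8)
r = ⅑ (r = 1/9 = ⅑ ≈ 0.11111)
Y(f) = 7 + (⅑ + f)/(75 + f) (Y(f) = 7 + (⅑ + f)/(f + 75) = 7 + (⅑ + f)/(75 + f))
U = 96 (U = 8 - 11*(-8) = 8 + 88 = 96)
V(s) = 96
49091/(-11805) + V(153)/Y(107) = 49091/(-11805) + 96/((2*(2363 + 36*107)/(9*(75 + 107)))) = 49091*(-1/11805) + 96/(((2/9)*(2363 + 3852)/182)) = -49091/11805 + 96/(((2/9)*(1/182)*6215)) = -49091/11805 + 96/(6215/819) = -49091/11805 + 96*(819/6215) = -49091/11805 + 78624/6215 = 124611151/14673615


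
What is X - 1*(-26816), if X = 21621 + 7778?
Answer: 56215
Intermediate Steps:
X = 29399
X - 1*(-26816) = 29399 - 1*(-26816) = 29399 + 26816 = 56215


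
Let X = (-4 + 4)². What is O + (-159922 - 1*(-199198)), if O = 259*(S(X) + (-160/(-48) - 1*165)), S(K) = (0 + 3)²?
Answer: -794/3 ≈ -264.67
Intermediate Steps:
X = 0 (X = 0² = 0)
S(K) = 9 (S(K) = 3² = 9)
O = -118622/3 (O = 259*(9 + (-160/(-48) - 1*165)) = 259*(9 + (-160*(-1/48) - 165)) = 259*(9 + (10/3 - 165)) = 259*(9 - 485/3) = 259*(-458/3) = -118622/3 ≈ -39541.)
O + (-159922 - 1*(-199198)) = -118622/3 + (-159922 - 1*(-199198)) = -118622/3 + (-159922 + 199198) = -118622/3 + 39276 = -794/3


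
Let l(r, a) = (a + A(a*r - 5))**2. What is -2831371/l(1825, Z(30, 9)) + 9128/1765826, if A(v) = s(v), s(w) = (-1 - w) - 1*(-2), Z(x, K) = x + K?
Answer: 20591598307877/4467077928209700 ≈ 0.0046096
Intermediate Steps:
Z(x, K) = K + x
s(w) = 1 - w (s(w) = (-1 - w) + 2 = 1 - w)
A(v) = 1 - v
l(r, a) = (6 + a - a*r)**2 (l(r, a) = (a + (1 - (a*r - 5)))**2 = (a + (1 - (-5 + a*r)))**2 = (a + (1 + (5 - a*r)))**2 = (a + (6 - a*r))**2 = (6 + a - a*r)**2)
-2831371/l(1825, Z(30, 9)) + 9128/1765826 = -2831371/(6 + (9 + 30) - 1*(9 + 30)*1825)**2 + 9128/1765826 = -2831371/(6 + 39 - 1*39*1825)**2 + 9128*(1/1765826) = -2831371/(6 + 39 - 71175)**2 + 4564/882913 = -2831371/((-71130)**2) + 4564/882913 = -2831371/5059476900 + 4564/882913 = 20591598307877/4467077928209700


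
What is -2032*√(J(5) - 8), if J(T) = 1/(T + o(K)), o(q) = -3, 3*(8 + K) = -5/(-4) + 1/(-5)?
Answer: -1016*I*√30 ≈ -5564.9*I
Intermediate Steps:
K = -153/20 (K = -8 + (-5/(-4) + 1/(-5))/3 = -8 + (-5*(-¼) + 1*(-⅕))/3 = -8 + (5/4 - ⅕)/3 = -8 + (⅓)*(21/20) = -8 + 7/20 = -153/20 ≈ -7.6500)
J(T) = 1/(-3 + T) (J(T) = 1/(T - 3) = 1/(-3 + T))
-2032*√(J(5) - 8) = -2032*√(1/(-3 + 5) - 8) = -2032*√(1/2 - 8) = -2032*√(½ - 8) = -1016*I*√30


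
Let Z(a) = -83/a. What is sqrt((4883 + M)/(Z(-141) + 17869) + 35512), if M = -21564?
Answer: sqrt(56360009884885669)/1259806 ≈ 188.44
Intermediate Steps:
sqrt((4883 + M)/(Z(-141) + 17869) + 35512) = sqrt((4883 - 21564)/(-83/(-141) + 17869) + 35512) = sqrt(-16681/(-83*(-1/141) + 17869) + 35512) = sqrt(-16681/(83/141 + 17869) + 35512) = sqrt(-16681/2519612/141 + 35512) = sqrt(-16681*141/2519612 + 35512) = sqrt(-2352021/2519612 + 35512) = sqrt(89474109323/2519612) = sqrt(56360009884885669)/1259806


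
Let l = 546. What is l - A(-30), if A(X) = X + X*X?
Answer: -324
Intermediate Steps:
A(X) = X + X²
l - A(-30) = 546 - (-30)*(1 - 30) = 546 - (-30)*(-29) = 546 - 1*870 = 546 - 870 = -324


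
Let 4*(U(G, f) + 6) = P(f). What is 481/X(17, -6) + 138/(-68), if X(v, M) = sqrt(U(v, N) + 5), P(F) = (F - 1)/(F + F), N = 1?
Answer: -69/34 - 481*I ≈ -2.0294 - 481.0*I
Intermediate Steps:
P(F) = (-1 + F)/(2*F) (P(F) = (-1 + F)/((2*F)) = (-1 + F)*(1/(2*F)) = (-1 + F)/(2*F))
U(G, f) = -6 + (-1 + f)/(8*f) (U(G, f) = -6 + ((-1 + f)/(2*f))/4 = -6 + (-1 + f)/(8*f))
X(v, M) = I (X(v, M) = sqrt((1/8)*(-1 - 47*1)/1 + 5) = sqrt((1/8)*1*(-1 - 47) + 5) = sqrt((1/8)*1*(-48) + 5) = sqrt(-6 + 5) = sqrt(-1) = I)
481/X(17, -6) + 138/(-68) = 481/I + 138/(-68) = 481*(-I) + 138*(-1/68) = -481*I - 69/34 = -69/34 - 481*I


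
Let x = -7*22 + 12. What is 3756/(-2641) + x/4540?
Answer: -8713631/5995070 ≈ -1.4535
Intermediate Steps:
x = -142 (x = -154 + 12 = -142)
3756/(-2641) + x/4540 = 3756/(-2641) - 142/4540 = 3756*(-1/2641) - 142*1/4540 = -3756/2641 - 71/2270 = -8713631/5995070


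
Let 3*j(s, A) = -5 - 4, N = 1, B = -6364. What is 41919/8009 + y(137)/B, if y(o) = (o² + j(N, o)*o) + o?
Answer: 118646061/50969276 ≈ 2.3278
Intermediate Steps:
j(s, A) = -3 (j(s, A) = (-5 - 4)/3 = (⅓)*(-9) = -3)
y(o) = o² - 2*o (y(o) = (o² - 3*o) + o = o² - 2*o)
41919/8009 + y(137)/B = 41919/8009 + (137*(-2 + 137))/(-6364) = 41919*(1/8009) + (137*135)*(-1/6364) = 41919/8009 + 18495*(-1/6364) = 41919/8009 - 18495/6364 = 118646061/50969276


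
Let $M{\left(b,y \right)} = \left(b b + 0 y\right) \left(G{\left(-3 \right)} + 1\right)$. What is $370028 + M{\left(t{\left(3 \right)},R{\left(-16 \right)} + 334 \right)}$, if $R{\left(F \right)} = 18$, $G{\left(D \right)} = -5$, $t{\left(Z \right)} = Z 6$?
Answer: $368732$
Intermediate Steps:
$t{\left(Z \right)} = 6 Z$
$M{\left(b,y \right)} = - 4 b^{2}$ ($M{\left(b,y \right)} = \left(b b + 0 y\right) \left(-5 + 1\right) = \left(b^{2} + 0\right) \left(-4\right) = b^{2} \left(-4\right) = - 4 b^{2}$)
$370028 + M{\left(t{\left(3 \right)},R{\left(-16 \right)} + 334 \right)} = 370028 - 4 \left(6 \cdot 3\right)^{2} = 370028 - 4 \cdot 18^{2} = 370028 - 1296 = 368732$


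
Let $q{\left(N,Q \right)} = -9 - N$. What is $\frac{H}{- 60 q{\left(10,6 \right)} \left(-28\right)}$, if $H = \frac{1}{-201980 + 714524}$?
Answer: $- \frac{1}{16360404480} \approx -6.1123 \cdot 10^{-11}$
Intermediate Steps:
$H = \frac{1}{512544} \approx 1.9511 \cdot 10^{-6}$
$\frac{H}{- 60 q{\left(10,6 \right)} \left(-28\right)} = \frac{1}{512544 - 60 \left(-9 - 10\right) \left(-28\right)} = \frac{1}{512544 \left(-60\right) \left(-19\right) \left(-28\right)} = \frac{1}{512544 \cdot 1140 \left(-28\right)} = \frac{1}{512544 \left(-31920\right)} = \frac{1}{512544} \left(- \frac{1}{31920}\right) = - \frac{1}{16360404480}$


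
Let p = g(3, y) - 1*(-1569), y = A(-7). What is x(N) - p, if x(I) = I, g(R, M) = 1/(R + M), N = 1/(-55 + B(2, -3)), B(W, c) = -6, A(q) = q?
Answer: -382779/244 ≈ -1568.8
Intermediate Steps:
y = -7
N = -1/61 (N = 1/(-55 - 6) = 1/(-61) = -1/61 ≈ -0.016393)
g(R, M) = 1/(M + R)
p = 6275/4 (p = 1/(-7 + 3) - 1*(-1569) = 1/(-4) + 1569 = -1/4 + 1569 = 6275/4 ≈ 1568.8)
x(N) - p = -1/61 - 1*6275/4 = -1/61 - 6275/4 = -382779/244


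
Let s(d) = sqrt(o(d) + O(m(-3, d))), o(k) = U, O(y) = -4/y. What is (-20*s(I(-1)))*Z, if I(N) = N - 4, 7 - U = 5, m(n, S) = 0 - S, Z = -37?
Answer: 148*sqrt(30) ≈ 810.63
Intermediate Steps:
m(n, S) = -S
U = 2 (U = 7 - 1*5 = 7 - 5 = 2)
o(k) = 2
I(N) = -4 + N
s(d) = sqrt(2 + 4/d) (s(d) = sqrt(2 - 4*(-1/d)) = sqrt(2 - (-4)/d) = sqrt(2 + 4/d))
(-20*s(I(-1)))*Z = -20*sqrt(2)*sqrt((2 + (-4 - 1))/(-4 - 1))*(-37) = -20*sqrt(2)*sqrt((2 - 5)/(-5))*(-37) = -20*sqrt(2)*sqrt(-1/5*(-3))*(-37) = -20*sqrt(2)*sqrt(3/5)*(-37) = -20*sqrt(2)*sqrt(15)/5*(-37) = -4*sqrt(30)*(-37) = 148*sqrt(30)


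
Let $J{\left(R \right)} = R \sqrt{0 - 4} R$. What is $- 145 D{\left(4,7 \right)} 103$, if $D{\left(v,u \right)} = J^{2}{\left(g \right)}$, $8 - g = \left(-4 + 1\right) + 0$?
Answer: $874653340$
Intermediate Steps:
$g = 11$ ($g = 8 - \left(\left(-4 + 1\right) + 0\right) = 8 - \left(-3 + 0\right) = 8 - -3 = 8 + 3 = 11$)
$J{\left(R \right)} = 2 i R^{2}$ ($J{\left(R \right)} = R \sqrt{-4} R = R 2 i R = 2 i R R = 2 i R^{2}$)
$D{\left(v,u \right)} = -58564$ ($D{\left(v,u \right)} = \left(2 i 11^{2}\right)^{2} = \left(2 i 121\right)^{2} = \left(242 i\right)^{2} = -58564$)
$- 145 D{\left(4,7 \right)} 103 = \left(-145\right) \left(-58564\right) 103 = 8491780 \cdot 103 = 874653340$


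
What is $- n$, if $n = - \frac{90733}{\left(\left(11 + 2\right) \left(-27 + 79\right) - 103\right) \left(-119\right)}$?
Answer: $- \frac{90733}{68187} \approx -1.3307$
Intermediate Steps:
$n = \frac{90733}{68187}$ ($n = - \frac{90733}{\left(13 \cdot 52 - 103\right) \left(-119\right)} = - \frac{90733}{\left(676 - 103\right) \left(-119\right)} = - \frac{90733}{573 \left(-119\right)} = - \frac{90733}{-68187} = \left(-90733\right) \left(- \frac{1}{68187}\right) = \frac{90733}{68187} \approx 1.3307$)
$- n = \left(-1\right) \frac{90733}{68187} = - \frac{90733}{68187}$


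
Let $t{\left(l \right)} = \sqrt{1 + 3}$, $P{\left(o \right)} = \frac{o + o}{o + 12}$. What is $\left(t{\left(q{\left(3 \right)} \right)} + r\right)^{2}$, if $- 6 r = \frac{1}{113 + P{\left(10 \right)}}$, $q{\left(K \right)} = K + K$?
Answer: $\frac{225750625}{56520324} \approx 3.9941$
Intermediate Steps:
$q{\left(K \right)} = 2 K$
$P{\left(o \right)} = \frac{2 o}{12 + o}$
$t{\left(l \right)} = 2$ ($t{\left(l \right)} = \sqrt{4} = 2$)
$r = - \frac{11}{7518}$ ($r = - \frac{1}{6 \left(113 + 2 \cdot 10 \frac{1}{12 + 10}\right)} = - \frac{1}{6 \left(113 + 2 \cdot 10 \cdot \frac{1}{22}\right)} = - \frac{1}{6 \left(113 + \frac{10}{11}\right)} = - \frac{1}{6 \cdot \frac{1253}{11}} = \left(- \frac{1}{6}\right) \frac{11}{1253} = - \frac{11}{7518} \approx -0.0014632$)
$\left(t{\left(q{\left(3 \right)} \right)} + r\right)^{2} = \left(2 - \frac{11}{7518}\right)^{2} = \left(\frac{15025}{7518}\right)^{2} = \frac{225750625}{56520324}$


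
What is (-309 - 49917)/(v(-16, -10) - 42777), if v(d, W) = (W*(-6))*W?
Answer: 22/19 ≈ 1.1579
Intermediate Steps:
v(d, W) = -6*W² (v(d, W) = (-6*W)*W = -6*W²)
(-309 - 49917)/(v(-16, -10) - 42777) = (-309 - 49917)/(-6*(-10)² - 42777) = -50226/(-6*100 - 42777) = -50226/(-600 - 42777) = -50226/(-43377) = -50226*(-1/43377) = 22/19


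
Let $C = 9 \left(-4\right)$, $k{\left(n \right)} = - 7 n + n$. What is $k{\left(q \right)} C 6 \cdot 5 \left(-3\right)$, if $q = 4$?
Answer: $-77760$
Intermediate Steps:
$k{\left(n \right)} = - 6 n$
$C = -36$
$k{\left(q \right)} C 6 \cdot 5 \left(-3\right) = \left(-6\right) 4 \left(-36\right) 6 \cdot 5 \left(-3\right) = \left(-24\right) \left(-36\right) 30 \left(-3\right) = 864 \left(-90\right) = -77760$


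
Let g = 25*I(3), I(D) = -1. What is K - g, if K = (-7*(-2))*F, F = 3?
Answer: 67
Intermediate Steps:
g = -25 (g = 25*(-1) = -25)
K = 42 (K = -7*(-2)*3 = 14*3 = 42)
K - g = 42 - 1*(-25) = 42 + 25 = 67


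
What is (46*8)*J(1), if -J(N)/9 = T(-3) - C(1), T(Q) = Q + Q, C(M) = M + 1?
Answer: 26496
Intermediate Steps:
C(M) = 1 + M
T(Q) = 2*Q
J(N) = 72 (J(N) = -9*(2*(-3) - (1 + 1)) = -9*(-6 - 1*2) = -9*(-6 - 2) = -9*(-8) = 72)
(46*8)*J(1) = (46*8)*72 = 368*72 = 26496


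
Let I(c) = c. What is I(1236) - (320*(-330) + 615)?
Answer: 106221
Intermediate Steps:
I(1236) - (320*(-330) + 615) = 1236 - (320*(-330) + 615) = 1236 - (-105600 + 615) = 1236 - 1*(-104985) = 1236 + 104985 = 106221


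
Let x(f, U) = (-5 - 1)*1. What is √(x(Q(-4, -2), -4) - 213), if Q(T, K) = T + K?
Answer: I*√219 ≈ 14.799*I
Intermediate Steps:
Q(T, K) = K + T
x(f, U) = -6 (x(f, U) = -6*1 = -6)
√(x(Q(-4, -2), -4) - 213) = √(-6 - 213) = √(-219) = I*√219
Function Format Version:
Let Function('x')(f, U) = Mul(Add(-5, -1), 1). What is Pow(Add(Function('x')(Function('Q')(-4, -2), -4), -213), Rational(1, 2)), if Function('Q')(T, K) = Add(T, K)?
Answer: Mul(I, Pow(219, Rational(1, 2))) ≈ Mul(14.799, I)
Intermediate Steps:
Function('Q')(T, K) = Add(K, T)
Function('x')(f, U) = -6 (Function('x')(f, U) = Mul(-6, 1) = -6)
Pow(Add(Function('x')(Function('Q')(-4, -2), -4), -213), Rational(1, 2)) = Pow(Add(-6, -213), Rational(1, 2)) = Pow(-219, Rational(1, 2)) = Mul(I, Pow(219, Rational(1, 2)))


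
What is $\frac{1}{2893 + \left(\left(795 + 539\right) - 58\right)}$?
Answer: $\frac{1}{4169} \approx 0.00023987$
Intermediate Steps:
$\frac{1}{2893 + \left(\left(795 + 539\right) - 58\right)} = \frac{1}{2893 + \left(1334 - 58\right)} = \frac{1}{2893 + 1276} = \frac{1}{4169}$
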